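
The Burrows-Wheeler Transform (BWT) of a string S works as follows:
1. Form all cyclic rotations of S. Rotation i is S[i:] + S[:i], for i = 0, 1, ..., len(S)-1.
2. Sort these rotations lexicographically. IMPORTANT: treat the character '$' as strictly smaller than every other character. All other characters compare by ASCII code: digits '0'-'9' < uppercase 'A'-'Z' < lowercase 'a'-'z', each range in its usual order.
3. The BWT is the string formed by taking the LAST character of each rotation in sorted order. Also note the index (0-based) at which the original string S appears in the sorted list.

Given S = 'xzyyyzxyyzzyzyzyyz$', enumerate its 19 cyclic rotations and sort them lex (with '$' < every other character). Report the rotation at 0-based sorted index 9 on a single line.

All 19 rotations (rotation i = S[i:]+S[:i]):
  rot[0] = xzyyyzxyyzzyzyzyyz$
  rot[1] = zyyyzxyyzzyzyzyyz$x
  rot[2] = yyyzxyyzzyzyzyyz$xz
  rot[3] = yyzxyyzzyzyzyyz$xzy
  rot[4] = yzxyyzzyzyzyyz$xzyy
  rot[5] = zxyyzzyzyzyyz$xzyyy
  rot[6] = xyyzzyzyzyyz$xzyyyz
  rot[7] = yyzzyzyzyyz$xzyyyzx
  rot[8] = yzzyzyzyyz$xzyyyzxy
  rot[9] = zzyzyzyyz$xzyyyzxyy
  rot[10] = zyzyzyyz$xzyyyzxyyz
  rot[11] = yzyzyyz$xzyyyzxyyzz
  rot[12] = zyzyyz$xzyyyzxyyzzy
  rot[13] = yzyyz$xzyyyzxyyzzyz
  rot[14] = zyyz$xzyyyzxyyzzyzy
  rot[15] = yyz$xzyyyzxyyzzyzyz
  rot[16] = yz$xzyyyzxyyzzyzyzy
  rot[17] = z$xzyyyzxyyzzyzyzyy
  rot[18] = $xzyyyzxyyzzyzyzyyz
Sorted (with $ < everything):
  sorted[0] = $xzyyyzxyyzzyzyzyyz
  sorted[1] = xyyzzyzyzyyz$xzyyyz
  sorted[2] = xzyyyzxyyzzyzyzyyz$
  sorted[3] = yyyzxyyzzyzyzyyz$xz
  sorted[4] = yyz$xzyyyzxyyzzyzyz
  sorted[5] = yyzxyyzzyzyzyyz$xzy
  sorted[6] = yyzzyzyzyyz$xzyyyzx
  sorted[7] = yz$xzyyyzxyyzzyzyzy
  sorted[8] = yzxyyzzyzyzyyz$xzyy
  sorted[9] = yzyyz$xzyyyzxyyzzyz
  sorted[10] = yzyzyyz$xzyyyzxyyzz
  sorted[11] = yzzyzyzyyz$xzyyyzxy
  sorted[12] = z$xzyyyzxyyzzyzyzyy
  sorted[13] = zxyyzzyzyzyyz$xzyyy
  sorted[14] = zyyyzxyyzzyzyzyyz$x
  sorted[15] = zyyz$xzyyyzxyyzzyzy
  sorted[16] = zyzyyz$xzyyyzxyyzzy
  sorted[17] = zyzyzyyz$xzyyyzxyyz
  sorted[18] = zzyzyzyyz$xzyyyzxyy
sorted[9] = yzyyz$xzyyyzxyyzzyz

Answer: yzyyz$xzyyyzxyyzzyz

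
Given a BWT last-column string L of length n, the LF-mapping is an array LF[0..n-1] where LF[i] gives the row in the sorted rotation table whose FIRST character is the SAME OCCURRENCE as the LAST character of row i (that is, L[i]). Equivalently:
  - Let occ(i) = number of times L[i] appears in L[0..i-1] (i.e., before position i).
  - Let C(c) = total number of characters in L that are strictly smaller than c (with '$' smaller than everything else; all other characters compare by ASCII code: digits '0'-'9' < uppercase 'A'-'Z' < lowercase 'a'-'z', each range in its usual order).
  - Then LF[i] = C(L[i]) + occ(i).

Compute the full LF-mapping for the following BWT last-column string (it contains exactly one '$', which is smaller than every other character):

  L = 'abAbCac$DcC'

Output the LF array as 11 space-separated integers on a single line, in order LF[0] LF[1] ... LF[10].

Answer: 5 7 1 8 2 6 9 0 4 10 3

Derivation:
Char counts: '$':1, 'A':1, 'C':2, 'D':1, 'a':2, 'b':2, 'c':2
C (first-col start): C('$')=0, C('A')=1, C('C')=2, C('D')=4, C('a')=5, C('b')=7, C('c')=9
L[0]='a': occ=0, LF[0]=C('a')+0=5+0=5
L[1]='b': occ=0, LF[1]=C('b')+0=7+0=7
L[2]='A': occ=0, LF[2]=C('A')+0=1+0=1
L[3]='b': occ=1, LF[3]=C('b')+1=7+1=8
L[4]='C': occ=0, LF[4]=C('C')+0=2+0=2
L[5]='a': occ=1, LF[5]=C('a')+1=5+1=6
L[6]='c': occ=0, LF[6]=C('c')+0=9+0=9
L[7]='$': occ=0, LF[7]=C('$')+0=0+0=0
L[8]='D': occ=0, LF[8]=C('D')+0=4+0=4
L[9]='c': occ=1, LF[9]=C('c')+1=9+1=10
L[10]='C': occ=1, LF[10]=C('C')+1=2+1=3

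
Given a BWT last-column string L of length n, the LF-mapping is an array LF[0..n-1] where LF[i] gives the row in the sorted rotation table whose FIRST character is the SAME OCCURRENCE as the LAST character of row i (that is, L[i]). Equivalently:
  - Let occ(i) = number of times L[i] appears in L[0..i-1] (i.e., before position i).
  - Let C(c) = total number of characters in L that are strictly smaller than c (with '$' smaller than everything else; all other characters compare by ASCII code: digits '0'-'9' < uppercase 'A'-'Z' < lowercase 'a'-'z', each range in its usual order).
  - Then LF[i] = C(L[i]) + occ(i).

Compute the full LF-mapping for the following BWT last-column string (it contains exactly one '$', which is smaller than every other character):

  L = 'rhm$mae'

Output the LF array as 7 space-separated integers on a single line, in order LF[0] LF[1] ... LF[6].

Char counts: '$':1, 'a':1, 'e':1, 'h':1, 'm':2, 'r':1
C (first-col start): C('$')=0, C('a')=1, C('e')=2, C('h')=3, C('m')=4, C('r')=6
L[0]='r': occ=0, LF[0]=C('r')+0=6+0=6
L[1]='h': occ=0, LF[1]=C('h')+0=3+0=3
L[2]='m': occ=0, LF[2]=C('m')+0=4+0=4
L[3]='$': occ=0, LF[3]=C('$')+0=0+0=0
L[4]='m': occ=1, LF[4]=C('m')+1=4+1=5
L[5]='a': occ=0, LF[5]=C('a')+0=1+0=1
L[6]='e': occ=0, LF[6]=C('e')+0=2+0=2

Answer: 6 3 4 0 5 1 2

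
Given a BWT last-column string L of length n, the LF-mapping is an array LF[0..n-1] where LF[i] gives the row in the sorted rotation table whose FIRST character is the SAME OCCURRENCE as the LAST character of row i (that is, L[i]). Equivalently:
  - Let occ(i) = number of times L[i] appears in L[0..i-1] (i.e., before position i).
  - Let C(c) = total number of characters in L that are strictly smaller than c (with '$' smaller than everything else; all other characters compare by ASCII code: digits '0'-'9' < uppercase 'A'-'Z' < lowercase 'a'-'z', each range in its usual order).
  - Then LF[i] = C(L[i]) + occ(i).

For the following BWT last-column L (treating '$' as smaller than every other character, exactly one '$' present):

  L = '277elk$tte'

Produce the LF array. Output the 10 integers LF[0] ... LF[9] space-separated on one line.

Answer: 1 2 3 4 7 6 0 8 9 5

Derivation:
Char counts: '$':1, '2':1, '7':2, 'e':2, 'k':1, 'l':1, 't':2
C (first-col start): C('$')=0, C('2')=1, C('7')=2, C('e')=4, C('k')=6, C('l')=7, C('t')=8
L[0]='2': occ=0, LF[0]=C('2')+0=1+0=1
L[1]='7': occ=0, LF[1]=C('7')+0=2+0=2
L[2]='7': occ=1, LF[2]=C('7')+1=2+1=3
L[3]='e': occ=0, LF[3]=C('e')+0=4+0=4
L[4]='l': occ=0, LF[4]=C('l')+0=7+0=7
L[5]='k': occ=0, LF[5]=C('k')+0=6+0=6
L[6]='$': occ=0, LF[6]=C('$')+0=0+0=0
L[7]='t': occ=0, LF[7]=C('t')+0=8+0=8
L[8]='t': occ=1, LF[8]=C('t')+1=8+1=9
L[9]='e': occ=1, LF[9]=C('e')+1=4+1=5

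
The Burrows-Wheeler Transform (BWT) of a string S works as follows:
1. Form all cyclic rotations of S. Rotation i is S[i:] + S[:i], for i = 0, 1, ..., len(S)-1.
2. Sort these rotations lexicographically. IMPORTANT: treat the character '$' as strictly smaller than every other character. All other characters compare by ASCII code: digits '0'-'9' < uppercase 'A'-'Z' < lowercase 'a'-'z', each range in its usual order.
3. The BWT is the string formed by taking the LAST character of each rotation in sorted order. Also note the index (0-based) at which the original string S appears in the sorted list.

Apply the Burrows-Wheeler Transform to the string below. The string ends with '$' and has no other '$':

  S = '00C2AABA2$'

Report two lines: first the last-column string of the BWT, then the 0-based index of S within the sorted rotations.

Answer: 2$0ACB2AA0
1

Derivation:
All 10 rotations (rotation i = S[i:]+S[:i]):
  rot[0] = 00C2AABA2$
  rot[1] = 0C2AABA2$0
  rot[2] = C2AABA2$00
  rot[3] = 2AABA2$00C
  rot[4] = AABA2$00C2
  rot[5] = ABA2$00C2A
  rot[6] = BA2$00C2AA
  rot[7] = A2$00C2AAB
  rot[8] = 2$00C2AABA
  rot[9] = $00C2AABA2
Sorted (with $ < everything):
  sorted[0] = $00C2AABA2  (last char: '2')
  sorted[1] = 00C2AABA2$  (last char: '$')
  sorted[2] = 0C2AABA2$0  (last char: '0')
  sorted[3] = 2$00C2AABA  (last char: 'A')
  sorted[4] = 2AABA2$00C  (last char: 'C')
  sorted[5] = A2$00C2AAB  (last char: 'B')
  sorted[6] = AABA2$00C2  (last char: '2')
  sorted[7] = ABA2$00C2A  (last char: 'A')
  sorted[8] = BA2$00C2AA  (last char: 'A')
  sorted[9] = C2AABA2$00  (last char: '0')
Last column: 2$0ACB2AA0
Original string S is at sorted index 1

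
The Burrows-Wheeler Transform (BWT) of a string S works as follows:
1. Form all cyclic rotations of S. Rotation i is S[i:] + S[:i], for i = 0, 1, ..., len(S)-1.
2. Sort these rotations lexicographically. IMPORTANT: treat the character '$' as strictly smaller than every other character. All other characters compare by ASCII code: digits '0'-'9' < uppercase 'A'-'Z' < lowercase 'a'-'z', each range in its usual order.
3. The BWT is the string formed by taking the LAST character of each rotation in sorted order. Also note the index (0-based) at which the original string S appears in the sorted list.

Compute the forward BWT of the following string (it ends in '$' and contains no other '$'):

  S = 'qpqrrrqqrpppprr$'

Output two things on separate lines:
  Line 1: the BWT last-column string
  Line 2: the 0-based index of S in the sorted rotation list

Answer: rrppqp$rqprqrprq
6

Derivation:
All 16 rotations (rotation i = S[i:]+S[:i]):
  rot[0] = qpqrrrqqrpppprr$
  rot[1] = pqrrrqqrpppprr$q
  rot[2] = qrrrqqrpppprr$qp
  rot[3] = rrrqqrpppprr$qpq
  rot[4] = rrqqrpppprr$qpqr
  rot[5] = rqqrpppprr$qpqrr
  rot[6] = qqrpppprr$qpqrrr
  rot[7] = qrpppprr$qpqrrrq
  rot[8] = rpppprr$qpqrrrqq
  rot[9] = pppprr$qpqrrrqqr
  rot[10] = ppprr$qpqrrrqqrp
  rot[11] = pprr$qpqrrrqqrpp
  rot[12] = prr$qpqrrrqqrppp
  rot[13] = rr$qpqrrrqqrpppp
  rot[14] = r$qpqrrrqqrppppr
  rot[15] = $qpqrrrqqrpppprr
Sorted (with $ < everything):
  sorted[0] = $qpqrrrqqrpppprr  (last char: 'r')
  sorted[1] = pppprr$qpqrrrqqr  (last char: 'r')
  sorted[2] = ppprr$qpqrrrqqrp  (last char: 'p')
  sorted[3] = pprr$qpqrrrqqrpp  (last char: 'p')
  sorted[4] = pqrrrqqrpppprr$q  (last char: 'q')
  sorted[5] = prr$qpqrrrqqrppp  (last char: 'p')
  sorted[6] = qpqrrrqqrpppprr$  (last char: '$')
  sorted[7] = qqrpppprr$qpqrrr  (last char: 'r')
  sorted[8] = qrpppprr$qpqrrrq  (last char: 'q')
  sorted[9] = qrrrqqrpppprr$qp  (last char: 'p')
  sorted[10] = r$qpqrrrqqrppppr  (last char: 'r')
  sorted[11] = rpppprr$qpqrrrqq  (last char: 'q')
  sorted[12] = rqqrpppprr$qpqrr  (last char: 'r')
  sorted[13] = rr$qpqrrrqqrpppp  (last char: 'p')
  sorted[14] = rrqqrpppprr$qpqr  (last char: 'r')
  sorted[15] = rrrqqrpppprr$qpq  (last char: 'q')
Last column: rrppqp$rqprqrprq
Original string S is at sorted index 6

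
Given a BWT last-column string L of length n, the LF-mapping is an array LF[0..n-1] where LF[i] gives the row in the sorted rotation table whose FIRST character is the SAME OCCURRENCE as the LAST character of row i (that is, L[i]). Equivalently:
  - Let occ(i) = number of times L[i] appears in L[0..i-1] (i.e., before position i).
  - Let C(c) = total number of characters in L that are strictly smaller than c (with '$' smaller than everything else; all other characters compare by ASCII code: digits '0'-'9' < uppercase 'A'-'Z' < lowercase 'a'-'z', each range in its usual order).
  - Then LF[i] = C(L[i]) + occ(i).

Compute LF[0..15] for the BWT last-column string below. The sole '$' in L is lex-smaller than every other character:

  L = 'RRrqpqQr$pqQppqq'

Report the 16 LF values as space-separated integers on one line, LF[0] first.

Char counts: '$':1, 'Q':2, 'R':2, 'p':4, 'q':5, 'r':2
C (first-col start): C('$')=0, C('Q')=1, C('R')=3, C('p')=5, C('q')=9, C('r')=14
L[0]='R': occ=0, LF[0]=C('R')+0=3+0=3
L[1]='R': occ=1, LF[1]=C('R')+1=3+1=4
L[2]='r': occ=0, LF[2]=C('r')+0=14+0=14
L[3]='q': occ=0, LF[3]=C('q')+0=9+0=9
L[4]='p': occ=0, LF[4]=C('p')+0=5+0=5
L[5]='q': occ=1, LF[5]=C('q')+1=9+1=10
L[6]='Q': occ=0, LF[6]=C('Q')+0=1+0=1
L[7]='r': occ=1, LF[7]=C('r')+1=14+1=15
L[8]='$': occ=0, LF[8]=C('$')+0=0+0=0
L[9]='p': occ=1, LF[9]=C('p')+1=5+1=6
L[10]='q': occ=2, LF[10]=C('q')+2=9+2=11
L[11]='Q': occ=1, LF[11]=C('Q')+1=1+1=2
L[12]='p': occ=2, LF[12]=C('p')+2=5+2=7
L[13]='p': occ=3, LF[13]=C('p')+3=5+3=8
L[14]='q': occ=3, LF[14]=C('q')+3=9+3=12
L[15]='q': occ=4, LF[15]=C('q')+4=9+4=13

Answer: 3 4 14 9 5 10 1 15 0 6 11 2 7 8 12 13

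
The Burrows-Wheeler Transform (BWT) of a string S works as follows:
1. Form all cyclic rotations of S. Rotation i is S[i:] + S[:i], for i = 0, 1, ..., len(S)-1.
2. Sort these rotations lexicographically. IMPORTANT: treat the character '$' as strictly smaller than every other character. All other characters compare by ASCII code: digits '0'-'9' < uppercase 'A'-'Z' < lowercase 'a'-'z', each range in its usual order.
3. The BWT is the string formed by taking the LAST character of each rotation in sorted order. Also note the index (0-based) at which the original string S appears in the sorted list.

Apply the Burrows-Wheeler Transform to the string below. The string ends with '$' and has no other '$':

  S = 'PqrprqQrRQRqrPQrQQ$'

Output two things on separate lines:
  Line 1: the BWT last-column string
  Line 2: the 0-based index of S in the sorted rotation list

All 19 rotations (rotation i = S[i:]+S[:i]):
  rot[0] = PqrprqQrRQRqrPQrQQ$
  rot[1] = qrprqQrRQRqrPQrQQ$P
  rot[2] = rprqQrRQRqrPQrQQ$Pq
  rot[3] = prqQrRQRqrPQrQQ$Pqr
  rot[4] = rqQrRQRqrPQrQQ$Pqrp
  rot[5] = qQrRQRqrPQrQQ$Pqrpr
  rot[6] = QrRQRqrPQrQQ$Pqrprq
  rot[7] = rRQRqrPQrQQ$PqrprqQ
  rot[8] = RQRqrPQrQQ$PqrprqQr
  rot[9] = QRqrPQrQQ$PqrprqQrR
  rot[10] = RqrPQrQQ$PqrprqQrRQ
  rot[11] = qrPQrQQ$PqrprqQrRQR
  rot[12] = rPQrQQ$PqrprqQrRQRq
  rot[13] = PQrQQ$PqrprqQrRQRqr
  rot[14] = QrQQ$PqrprqQrRQRqrP
  rot[15] = rQQ$PqrprqQrRQRqrPQ
  rot[16] = QQ$PqrprqQrRQRqrPQr
  rot[17] = Q$PqrprqQrRQRqrPQrQ
  rot[18] = $PqrprqQrRQRqrPQrQQ
Sorted (with $ < everything):
  sorted[0] = $PqrprqQrRQRqrPQrQQ  (last char: 'Q')
  sorted[1] = PQrQQ$PqrprqQrRQRqr  (last char: 'r')
  sorted[2] = PqrprqQrRQRqrPQrQQ$  (last char: '$')
  sorted[3] = Q$PqrprqQrRQRqrPQrQ  (last char: 'Q')
  sorted[4] = QQ$PqrprqQrRQRqrPQr  (last char: 'r')
  sorted[5] = QRqrPQrQQ$PqrprqQrR  (last char: 'R')
  sorted[6] = QrQQ$PqrprqQrRQRqrP  (last char: 'P')
  sorted[7] = QrRQRqrPQrQQ$Pqrprq  (last char: 'q')
  sorted[8] = RQRqrPQrQQ$PqrprqQr  (last char: 'r')
  sorted[9] = RqrPQrQQ$PqrprqQrRQ  (last char: 'Q')
  sorted[10] = prqQrRQRqrPQrQQ$Pqr  (last char: 'r')
  sorted[11] = qQrRQRqrPQrQQ$Pqrpr  (last char: 'r')
  sorted[12] = qrPQrQQ$PqrprqQrRQR  (last char: 'R')
  sorted[13] = qrprqQrRQRqrPQrQQ$P  (last char: 'P')
  sorted[14] = rPQrQQ$PqrprqQrRQRq  (last char: 'q')
  sorted[15] = rQQ$PqrprqQrRQRqrPQ  (last char: 'Q')
  sorted[16] = rRQRqrPQrQQ$PqrprqQ  (last char: 'Q')
  sorted[17] = rprqQrRQRqrPQrQQ$Pq  (last char: 'q')
  sorted[18] = rqQrRQRqrPQrQQ$Pqrp  (last char: 'p')
Last column: Qr$QrRPqrQrrRPqQQqp
Original string S is at sorted index 2

Answer: Qr$QrRPqrQrrRPqQQqp
2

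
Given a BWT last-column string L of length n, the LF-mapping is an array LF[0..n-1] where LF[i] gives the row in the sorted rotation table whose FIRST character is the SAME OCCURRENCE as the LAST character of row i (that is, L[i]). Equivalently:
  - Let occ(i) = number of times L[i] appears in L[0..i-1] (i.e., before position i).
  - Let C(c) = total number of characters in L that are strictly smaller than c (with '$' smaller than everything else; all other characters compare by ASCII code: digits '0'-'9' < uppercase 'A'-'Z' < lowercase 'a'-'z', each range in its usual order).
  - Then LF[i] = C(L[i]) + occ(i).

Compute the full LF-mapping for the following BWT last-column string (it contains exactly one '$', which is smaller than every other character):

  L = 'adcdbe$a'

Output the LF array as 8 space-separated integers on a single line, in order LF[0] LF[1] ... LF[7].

Answer: 1 5 4 6 3 7 0 2

Derivation:
Char counts: '$':1, 'a':2, 'b':1, 'c':1, 'd':2, 'e':1
C (first-col start): C('$')=0, C('a')=1, C('b')=3, C('c')=4, C('d')=5, C('e')=7
L[0]='a': occ=0, LF[0]=C('a')+0=1+0=1
L[1]='d': occ=0, LF[1]=C('d')+0=5+0=5
L[2]='c': occ=0, LF[2]=C('c')+0=4+0=4
L[3]='d': occ=1, LF[3]=C('d')+1=5+1=6
L[4]='b': occ=0, LF[4]=C('b')+0=3+0=3
L[5]='e': occ=0, LF[5]=C('e')+0=7+0=7
L[6]='$': occ=0, LF[6]=C('$')+0=0+0=0
L[7]='a': occ=1, LF[7]=C('a')+1=1+1=2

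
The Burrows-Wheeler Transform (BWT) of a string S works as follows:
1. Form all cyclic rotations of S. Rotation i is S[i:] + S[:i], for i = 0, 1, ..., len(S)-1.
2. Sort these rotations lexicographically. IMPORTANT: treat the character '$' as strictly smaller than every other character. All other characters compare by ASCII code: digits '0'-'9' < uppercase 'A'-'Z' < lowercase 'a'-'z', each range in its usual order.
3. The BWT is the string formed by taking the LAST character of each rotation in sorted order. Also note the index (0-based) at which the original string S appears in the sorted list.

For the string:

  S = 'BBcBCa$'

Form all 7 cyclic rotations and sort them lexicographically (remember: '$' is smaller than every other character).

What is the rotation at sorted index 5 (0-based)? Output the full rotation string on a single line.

All 7 rotations (rotation i = S[i:]+S[:i]):
  rot[0] = BBcBCa$
  rot[1] = BcBCa$B
  rot[2] = cBCa$BB
  rot[3] = BCa$BBc
  rot[4] = Ca$BBcB
  rot[5] = a$BBcBC
  rot[6] = $BBcBCa
Sorted (with $ < everything):
  sorted[0] = $BBcBCa
  sorted[1] = BBcBCa$
  sorted[2] = BCa$BBc
  sorted[3] = BcBCa$B
  sorted[4] = Ca$BBcB
  sorted[5] = a$BBcBC
  sorted[6] = cBCa$BB
sorted[5] = a$BBcBC

Answer: a$BBcBC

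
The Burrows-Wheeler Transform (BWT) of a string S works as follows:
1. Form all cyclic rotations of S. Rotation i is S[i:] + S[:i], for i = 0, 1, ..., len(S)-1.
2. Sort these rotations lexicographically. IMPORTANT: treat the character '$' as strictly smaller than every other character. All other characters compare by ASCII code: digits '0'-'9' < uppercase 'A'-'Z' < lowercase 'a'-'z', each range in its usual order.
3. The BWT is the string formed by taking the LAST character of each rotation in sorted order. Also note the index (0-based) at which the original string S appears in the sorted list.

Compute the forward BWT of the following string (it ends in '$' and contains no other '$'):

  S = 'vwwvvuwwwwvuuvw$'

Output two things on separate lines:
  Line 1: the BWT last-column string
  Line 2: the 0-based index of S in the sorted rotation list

All 16 rotations (rotation i = S[i:]+S[:i]):
  rot[0] = vwwvvuwwwwvuuvw$
  rot[1] = wwvvuwwwwvuuvw$v
  rot[2] = wvvuwwwwvuuvw$vw
  rot[3] = vvuwwwwvuuvw$vww
  rot[4] = vuwwwwvuuvw$vwwv
  rot[5] = uwwwwvuuvw$vwwvv
  rot[6] = wwwwvuuvw$vwwvvu
  rot[7] = wwwvuuvw$vwwvvuw
  rot[8] = wwvuuvw$vwwvvuww
  rot[9] = wvuuvw$vwwvvuwww
  rot[10] = vuuvw$vwwvvuwwww
  rot[11] = uuvw$vwwvvuwwwwv
  rot[12] = uvw$vwwvvuwwwwvu
  rot[13] = vw$vwwvvuwwwwvuu
  rot[14] = w$vwwvvuwwwwvuuv
  rot[15] = $vwwvvuwwwwvuuvw
Sorted (with $ < everything):
  sorted[0] = $vwwvvuwwwwvuuvw  (last char: 'w')
  sorted[1] = uuvw$vwwvvuwwwwv  (last char: 'v')
  sorted[2] = uvw$vwwvvuwwwwvu  (last char: 'u')
  sorted[3] = uwwwwvuuvw$vwwvv  (last char: 'v')
  sorted[4] = vuuvw$vwwvvuwwww  (last char: 'w')
  sorted[5] = vuwwwwvuuvw$vwwv  (last char: 'v')
  sorted[6] = vvuwwwwvuuvw$vww  (last char: 'w')
  sorted[7] = vw$vwwvvuwwwwvuu  (last char: 'u')
  sorted[8] = vwwvvuwwwwvuuvw$  (last char: '$')
  sorted[9] = w$vwwvvuwwwwvuuv  (last char: 'v')
  sorted[10] = wvuuvw$vwwvvuwww  (last char: 'w')
  sorted[11] = wvvuwwwwvuuvw$vw  (last char: 'w')
  sorted[12] = wwvuuvw$vwwvvuww  (last char: 'w')
  sorted[13] = wwvvuwwwwvuuvw$v  (last char: 'v')
  sorted[14] = wwwvuuvw$vwwvvuw  (last char: 'w')
  sorted[15] = wwwwvuuvw$vwwvvu  (last char: 'u')
Last column: wvuvwvwu$vwwwvwu
Original string S is at sorted index 8

Answer: wvuvwvwu$vwwwvwu
8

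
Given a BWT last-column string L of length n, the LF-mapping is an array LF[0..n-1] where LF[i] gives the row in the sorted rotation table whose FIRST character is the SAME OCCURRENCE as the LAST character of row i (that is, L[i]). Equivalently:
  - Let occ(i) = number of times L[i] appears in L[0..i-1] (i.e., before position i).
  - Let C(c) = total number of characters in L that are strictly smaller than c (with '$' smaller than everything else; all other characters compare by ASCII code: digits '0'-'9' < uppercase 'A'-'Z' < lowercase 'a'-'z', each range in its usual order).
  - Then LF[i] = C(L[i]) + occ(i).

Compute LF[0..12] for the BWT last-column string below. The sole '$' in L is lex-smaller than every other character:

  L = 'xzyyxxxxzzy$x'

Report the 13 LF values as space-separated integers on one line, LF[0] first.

Answer: 1 10 7 8 2 3 4 5 11 12 9 0 6

Derivation:
Char counts: '$':1, 'x':6, 'y':3, 'z':3
C (first-col start): C('$')=0, C('x')=1, C('y')=7, C('z')=10
L[0]='x': occ=0, LF[0]=C('x')+0=1+0=1
L[1]='z': occ=0, LF[1]=C('z')+0=10+0=10
L[2]='y': occ=0, LF[2]=C('y')+0=7+0=7
L[3]='y': occ=1, LF[3]=C('y')+1=7+1=8
L[4]='x': occ=1, LF[4]=C('x')+1=1+1=2
L[5]='x': occ=2, LF[5]=C('x')+2=1+2=3
L[6]='x': occ=3, LF[6]=C('x')+3=1+3=4
L[7]='x': occ=4, LF[7]=C('x')+4=1+4=5
L[8]='z': occ=1, LF[8]=C('z')+1=10+1=11
L[9]='z': occ=2, LF[9]=C('z')+2=10+2=12
L[10]='y': occ=2, LF[10]=C('y')+2=7+2=9
L[11]='$': occ=0, LF[11]=C('$')+0=0+0=0
L[12]='x': occ=5, LF[12]=C('x')+5=1+5=6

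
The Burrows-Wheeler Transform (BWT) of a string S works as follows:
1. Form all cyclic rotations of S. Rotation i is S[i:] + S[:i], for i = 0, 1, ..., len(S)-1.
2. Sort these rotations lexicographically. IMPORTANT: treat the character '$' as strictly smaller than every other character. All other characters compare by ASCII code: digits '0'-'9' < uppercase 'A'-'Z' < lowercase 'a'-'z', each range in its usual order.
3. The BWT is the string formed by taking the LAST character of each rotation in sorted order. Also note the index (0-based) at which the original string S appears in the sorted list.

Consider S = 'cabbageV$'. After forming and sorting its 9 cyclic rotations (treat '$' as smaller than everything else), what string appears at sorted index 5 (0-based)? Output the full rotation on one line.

Answer: bbageV$ca

Derivation:
All 9 rotations (rotation i = S[i:]+S[:i]):
  rot[0] = cabbageV$
  rot[1] = abbageV$c
  rot[2] = bbageV$ca
  rot[3] = bageV$cab
  rot[4] = ageV$cabb
  rot[5] = geV$cabba
  rot[6] = eV$cabbag
  rot[7] = V$cabbage
  rot[8] = $cabbageV
Sorted (with $ < everything):
  sorted[0] = $cabbageV
  sorted[1] = V$cabbage
  sorted[2] = abbageV$c
  sorted[3] = ageV$cabb
  sorted[4] = bageV$cab
  sorted[5] = bbageV$ca
  sorted[6] = cabbageV$
  sorted[7] = eV$cabbag
  sorted[8] = geV$cabba
sorted[5] = bbageV$ca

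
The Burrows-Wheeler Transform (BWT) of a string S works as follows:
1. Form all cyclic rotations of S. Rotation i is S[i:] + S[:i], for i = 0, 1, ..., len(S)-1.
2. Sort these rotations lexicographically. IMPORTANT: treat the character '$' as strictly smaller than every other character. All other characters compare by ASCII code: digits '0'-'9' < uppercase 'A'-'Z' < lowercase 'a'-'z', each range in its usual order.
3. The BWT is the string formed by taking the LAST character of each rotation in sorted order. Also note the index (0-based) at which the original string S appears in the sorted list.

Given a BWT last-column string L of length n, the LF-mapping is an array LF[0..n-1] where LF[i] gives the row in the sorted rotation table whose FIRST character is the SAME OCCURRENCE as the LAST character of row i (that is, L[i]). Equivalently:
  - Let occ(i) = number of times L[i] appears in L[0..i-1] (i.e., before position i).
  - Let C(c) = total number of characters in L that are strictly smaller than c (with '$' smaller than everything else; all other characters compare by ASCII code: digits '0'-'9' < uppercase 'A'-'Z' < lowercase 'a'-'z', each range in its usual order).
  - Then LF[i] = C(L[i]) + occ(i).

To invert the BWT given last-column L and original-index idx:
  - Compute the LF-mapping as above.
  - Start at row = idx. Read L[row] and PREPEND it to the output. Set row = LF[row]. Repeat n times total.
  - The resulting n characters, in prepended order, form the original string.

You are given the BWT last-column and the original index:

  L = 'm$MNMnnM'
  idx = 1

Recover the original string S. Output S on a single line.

LF mapping: 5 0 1 4 2 6 7 3
Walk LF starting at row 1, prepending L[row]:
  step 1: row=1, L[1]='$', prepend. Next row=LF[1]=0
  step 2: row=0, L[0]='m', prepend. Next row=LF[0]=5
  step 3: row=5, L[5]='n', prepend. Next row=LF[5]=6
  step 4: row=6, L[6]='n', prepend. Next row=LF[6]=7
  step 5: row=7, L[7]='M', prepend. Next row=LF[7]=3
  step 6: row=3, L[3]='N', prepend. Next row=LF[3]=4
  step 7: row=4, L[4]='M', prepend. Next row=LF[4]=2
  step 8: row=2, L[2]='M', prepend. Next row=LF[2]=1
Reversed output: MMNMnnm$

Answer: MMNMnnm$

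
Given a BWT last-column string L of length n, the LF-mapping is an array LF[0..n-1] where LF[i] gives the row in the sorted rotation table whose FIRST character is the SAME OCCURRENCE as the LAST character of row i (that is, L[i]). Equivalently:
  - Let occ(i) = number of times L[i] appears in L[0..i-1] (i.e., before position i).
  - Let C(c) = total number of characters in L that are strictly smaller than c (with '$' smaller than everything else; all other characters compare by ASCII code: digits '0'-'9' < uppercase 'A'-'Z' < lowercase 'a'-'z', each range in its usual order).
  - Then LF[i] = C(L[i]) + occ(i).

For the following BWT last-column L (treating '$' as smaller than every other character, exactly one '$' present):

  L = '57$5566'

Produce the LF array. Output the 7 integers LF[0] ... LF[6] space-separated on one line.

Char counts: '$':1, '5':3, '6':2, '7':1
C (first-col start): C('$')=0, C('5')=1, C('6')=4, C('7')=6
L[0]='5': occ=0, LF[0]=C('5')+0=1+0=1
L[1]='7': occ=0, LF[1]=C('7')+0=6+0=6
L[2]='$': occ=0, LF[2]=C('$')+0=0+0=0
L[3]='5': occ=1, LF[3]=C('5')+1=1+1=2
L[4]='5': occ=2, LF[4]=C('5')+2=1+2=3
L[5]='6': occ=0, LF[5]=C('6')+0=4+0=4
L[6]='6': occ=1, LF[6]=C('6')+1=4+1=5

Answer: 1 6 0 2 3 4 5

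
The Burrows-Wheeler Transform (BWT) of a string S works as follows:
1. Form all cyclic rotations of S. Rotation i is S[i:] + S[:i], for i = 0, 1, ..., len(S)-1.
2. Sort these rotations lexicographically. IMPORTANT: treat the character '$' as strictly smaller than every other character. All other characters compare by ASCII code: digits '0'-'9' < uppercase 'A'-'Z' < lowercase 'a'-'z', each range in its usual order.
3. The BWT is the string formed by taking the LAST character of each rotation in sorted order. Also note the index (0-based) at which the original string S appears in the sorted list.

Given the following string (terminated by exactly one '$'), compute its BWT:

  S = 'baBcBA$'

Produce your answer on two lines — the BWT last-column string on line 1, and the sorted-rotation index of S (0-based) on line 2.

All 7 rotations (rotation i = S[i:]+S[:i]):
  rot[0] = baBcBA$
  rot[1] = aBcBA$b
  rot[2] = BcBA$ba
  rot[3] = cBA$baB
  rot[4] = BA$baBc
  rot[5] = A$baBcB
  rot[6] = $baBcBA
Sorted (with $ < everything):
  sorted[0] = $baBcBA  (last char: 'A')
  sorted[1] = A$baBcB  (last char: 'B')
  sorted[2] = BA$baBc  (last char: 'c')
  sorted[3] = BcBA$ba  (last char: 'a')
  sorted[4] = aBcBA$b  (last char: 'b')
  sorted[5] = baBcBA$  (last char: '$')
  sorted[6] = cBA$baB  (last char: 'B')
Last column: ABcab$B
Original string S is at sorted index 5

Answer: ABcab$B
5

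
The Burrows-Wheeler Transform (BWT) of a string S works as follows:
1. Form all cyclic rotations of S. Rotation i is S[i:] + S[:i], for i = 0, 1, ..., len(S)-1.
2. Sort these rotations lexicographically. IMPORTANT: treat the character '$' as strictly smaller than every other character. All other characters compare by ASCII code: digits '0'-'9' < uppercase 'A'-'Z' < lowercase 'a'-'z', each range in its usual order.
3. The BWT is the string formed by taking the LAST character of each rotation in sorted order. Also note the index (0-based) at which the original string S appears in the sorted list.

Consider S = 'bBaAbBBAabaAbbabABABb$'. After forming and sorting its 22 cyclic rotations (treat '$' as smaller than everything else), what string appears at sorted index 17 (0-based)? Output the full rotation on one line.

Answer: bBBAabaAbbabABABb$bBaA

Derivation:
All 22 rotations (rotation i = S[i:]+S[:i]):
  rot[0] = bBaAbBBAabaAbbabABABb$
  rot[1] = BaAbBBAabaAbbabABABb$b
  rot[2] = aAbBBAabaAbbabABABb$bB
  rot[3] = AbBBAabaAbbabABABb$bBa
  rot[4] = bBBAabaAbbabABABb$bBaA
  rot[5] = BBAabaAbbabABABb$bBaAb
  rot[6] = BAabaAbbabABABb$bBaAbB
  rot[7] = AabaAbbabABABb$bBaAbBB
  rot[8] = abaAbbabABABb$bBaAbBBA
  rot[9] = baAbbabABABb$bBaAbBBAa
  rot[10] = aAbbabABABb$bBaAbBBAab
  rot[11] = AbbabABABb$bBaAbBBAaba
  rot[12] = bbabABABb$bBaAbBBAabaA
  rot[13] = babABABb$bBaAbBBAabaAb
  rot[14] = abABABb$bBaAbBBAabaAbb
  rot[15] = bABABb$bBaAbBBAabaAbba
  rot[16] = ABABb$bBaAbBBAabaAbbab
  rot[17] = BABb$bBaAbBBAabaAbbabA
  rot[18] = ABb$bBaAbBBAabaAbbabAB
  rot[19] = Bb$bBaAbBBAabaAbbabABA
  rot[20] = b$bBaAbBBAabaAbbabABAB
  rot[21] = $bBaAbBBAabaAbbabABABb
Sorted (with $ < everything):
  sorted[0] = $bBaAbBBAabaAbbabABABb
  sorted[1] = ABABb$bBaAbBBAabaAbbab
  sorted[2] = ABb$bBaAbBBAabaAbbabAB
  sorted[3] = AabaAbbabABABb$bBaAbBB
  sorted[4] = AbBBAabaAbbabABABb$bBa
  sorted[5] = AbbabABABb$bBaAbBBAaba
  sorted[6] = BABb$bBaAbBBAabaAbbabA
  sorted[7] = BAabaAbbabABABb$bBaAbB
  sorted[8] = BBAabaAbbabABABb$bBaAb
  sorted[9] = BaAbBBAabaAbbabABABb$b
  sorted[10] = Bb$bBaAbBBAabaAbbabABA
  sorted[11] = aAbBBAabaAbbabABABb$bB
  sorted[12] = aAbbabABABb$bBaAbBBAab
  sorted[13] = abABABb$bBaAbBBAabaAbb
  sorted[14] = abaAbbabABABb$bBaAbBBA
  sorted[15] = b$bBaAbBBAabaAbbabABAB
  sorted[16] = bABABb$bBaAbBBAabaAbba
  sorted[17] = bBBAabaAbbabABABb$bBaA
  sorted[18] = bBaAbBBAabaAbbabABABb$
  sorted[19] = baAbbabABABb$bBaAbBBAa
  sorted[20] = babABABb$bBaAbBBAabaAb
  sorted[21] = bbabABABb$bBaAbBBAabaA
sorted[17] = bBBAabaAbbabABABb$bBaA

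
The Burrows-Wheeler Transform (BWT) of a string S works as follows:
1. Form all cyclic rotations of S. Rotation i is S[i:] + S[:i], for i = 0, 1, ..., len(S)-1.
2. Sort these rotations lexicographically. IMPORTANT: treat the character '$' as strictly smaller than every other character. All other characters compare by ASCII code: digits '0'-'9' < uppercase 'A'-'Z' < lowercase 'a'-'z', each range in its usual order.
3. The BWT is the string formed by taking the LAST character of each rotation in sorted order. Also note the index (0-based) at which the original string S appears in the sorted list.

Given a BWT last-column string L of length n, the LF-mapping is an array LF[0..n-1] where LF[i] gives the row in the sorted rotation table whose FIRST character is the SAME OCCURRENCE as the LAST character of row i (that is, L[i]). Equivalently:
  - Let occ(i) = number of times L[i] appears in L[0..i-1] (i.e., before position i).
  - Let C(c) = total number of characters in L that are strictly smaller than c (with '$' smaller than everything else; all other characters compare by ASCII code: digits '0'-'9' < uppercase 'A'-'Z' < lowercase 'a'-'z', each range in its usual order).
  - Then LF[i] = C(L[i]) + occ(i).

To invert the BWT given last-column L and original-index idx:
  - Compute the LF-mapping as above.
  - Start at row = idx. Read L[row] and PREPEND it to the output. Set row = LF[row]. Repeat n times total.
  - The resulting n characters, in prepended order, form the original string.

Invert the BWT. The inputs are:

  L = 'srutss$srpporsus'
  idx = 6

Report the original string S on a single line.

Answer: rsuupsrsrostpss$

Derivation:
LF mapping: 7 4 14 13 8 9 0 10 5 2 3 1 6 11 15 12
Walk LF starting at row 6, prepending L[row]:
  step 1: row=6, L[6]='$', prepend. Next row=LF[6]=0
  step 2: row=0, L[0]='s', prepend. Next row=LF[0]=7
  step 3: row=7, L[7]='s', prepend. Next row=LF[7]=10
  step 4: row=10, L[10]='p', prepend. Next row=LF[10]=3
  step 5: row=3, L[3]='t', prepend. Next row=LF[3]=13
  step 6: row=13, L[13]='s', prepend. Next row=LF[13]=11
  step 7: row=11, L[11]='o', prepend. Next row=LF[11]=1
  step 8: row=1, L[1]='r', prepend. Next row=LF[1]=4
  step 9: row=4, L[4]='s', prepend. Next row=LF[4]=8
  step 10: row=8, L[8]='r', prepend. Next row=LF[8]=5
  step 11: row=5, L[5]='s', prepend. Next row=LF[5]=9
  step 12: row=9, L[9]='p', prepend. Next row=LF[9]=2
  step 13: row=2, L[2]='u', prepend. Next row=LF[2]=14
  step 14: row=14, L[14]='u', prepend. Next row=LF[14]=15
  step 15: row=15, L[15]='s', prepend. Next row=LF[15]=12
  step 16: row=12, L[12]='r', prepend. Next row=LF[12]=6
Reversed output: rsuupsrsrostpss$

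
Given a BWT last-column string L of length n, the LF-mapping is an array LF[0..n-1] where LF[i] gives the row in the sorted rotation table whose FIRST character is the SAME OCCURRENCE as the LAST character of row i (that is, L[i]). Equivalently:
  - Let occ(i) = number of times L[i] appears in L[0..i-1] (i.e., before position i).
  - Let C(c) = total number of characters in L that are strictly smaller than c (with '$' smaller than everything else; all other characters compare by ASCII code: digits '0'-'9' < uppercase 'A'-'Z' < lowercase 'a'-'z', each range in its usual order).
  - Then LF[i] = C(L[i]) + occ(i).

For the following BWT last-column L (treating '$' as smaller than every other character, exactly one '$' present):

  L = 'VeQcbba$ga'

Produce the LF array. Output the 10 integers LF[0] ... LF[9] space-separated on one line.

Answer: 2 8 1 7 5 6 3 0 9 4

Derivation:
Char counts: '$':1, 'Q':1, 'V':1, 'a':2, 'b':2, 'c':1, 'e':1, 'g':1
C (first-col start): C('$')=0, C('Q')=1, C('V')=2, C('a')=3, C('b')=5, C('c')=7, C('e')=8, C('g')=9
L[0]='V': occ=0, LF[0]=C('V')+0=2+0=2
L[1]='e': occ=0, LF[1]=C('e')+0=8+0=8
L[2]='Q': occ=0, LF[2]=C('Q')+0=1+0=1
L[3]='c': occ=0, LF[3]=C('c')+0=7+0=7
L[4]='b': occ=0, LF[4]=C('b')+0=5+0=5
L[5]='b': occ=1, LF[5]=C('b')+1=5+1=6
L[6]='a': occ=0, LF[6]=C('a')+0=3+0=3
L[7]='$': occ=0, LF[7]=C('$')+0=0+0=0
L[8]='g': occ=0, LF[8]=C('g')+0=9+0=9
L[9]='a': occ=1, LF[9]=C('a')+1=3+1=4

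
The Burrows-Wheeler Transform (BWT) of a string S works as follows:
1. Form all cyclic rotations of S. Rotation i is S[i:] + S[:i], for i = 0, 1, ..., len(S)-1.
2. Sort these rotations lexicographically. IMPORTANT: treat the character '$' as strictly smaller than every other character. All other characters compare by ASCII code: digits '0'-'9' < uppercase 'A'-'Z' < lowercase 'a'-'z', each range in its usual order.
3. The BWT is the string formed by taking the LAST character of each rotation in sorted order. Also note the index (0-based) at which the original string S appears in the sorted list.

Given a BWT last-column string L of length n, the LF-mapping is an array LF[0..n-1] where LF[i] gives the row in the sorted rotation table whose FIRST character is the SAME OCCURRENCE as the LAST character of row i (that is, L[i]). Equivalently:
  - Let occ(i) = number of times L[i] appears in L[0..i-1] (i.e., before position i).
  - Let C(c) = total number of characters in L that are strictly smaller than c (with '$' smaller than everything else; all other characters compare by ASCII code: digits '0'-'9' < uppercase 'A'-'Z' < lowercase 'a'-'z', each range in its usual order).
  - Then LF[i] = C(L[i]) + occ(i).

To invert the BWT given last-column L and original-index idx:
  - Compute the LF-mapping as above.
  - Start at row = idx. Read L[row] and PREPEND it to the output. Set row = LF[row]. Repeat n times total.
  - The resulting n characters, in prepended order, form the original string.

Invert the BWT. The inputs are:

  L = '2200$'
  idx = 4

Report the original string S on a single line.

Answer: 2002$

Derivation:
LF mapping: 3 4 1 2 0
Walk LF starting at row 4, prepending L[row]:
  step 1: row=4, L[4]='$', prepend. Next row=LF[4]=0
  step 2: row=0, L[0]='2', prepend. Next row=LF[0]=3
  step 3: row=3, L[3]='0', prepend. Next row=LF[3]=2
  step 4: row=2, L[2]='0', prepend. Next row=LF[2]=1
  step 5: row=1, L[1]='2', prepend. Next row=LF[1]=4
Reversed output: 2002$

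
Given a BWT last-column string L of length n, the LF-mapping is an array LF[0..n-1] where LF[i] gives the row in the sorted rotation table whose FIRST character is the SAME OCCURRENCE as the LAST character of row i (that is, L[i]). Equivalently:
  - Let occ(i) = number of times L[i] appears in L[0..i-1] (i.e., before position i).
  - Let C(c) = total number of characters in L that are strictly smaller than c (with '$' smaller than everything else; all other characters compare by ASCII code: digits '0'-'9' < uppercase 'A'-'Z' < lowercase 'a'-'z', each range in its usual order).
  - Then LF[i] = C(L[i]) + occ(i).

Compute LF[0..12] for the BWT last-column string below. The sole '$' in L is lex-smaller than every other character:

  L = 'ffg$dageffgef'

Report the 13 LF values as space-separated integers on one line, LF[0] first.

Answer: 5 6 10 0 2 1 11 3 7 8 12 4 9

Derivation:
Char counts: '$':1, 'a':1, 'd':1, 'e':2, 'f':5, 'g':3
C (first-col start): C('$')=0, C('a')=1, C('d')=2, C('e')=3, C('f')=5, C('g')=10
L[0]='f': occ=0, LF[0]=C('f')+0=5+0=5
L[1]='f': occ=1, LF[1]=C('f')+1=5+1=6
L[2]='g': occ=0, LF[2]=C('g')+0=10+0=10
L[3]='$': occ=0, LF[3]=C('$')+0=0+0=0
L[4]='d': occ=0, LF[4]=C('d')+0=2+0=2
L[5]='a': occ=0, LF[5]=C('a')+0=1+0=1
L[6]='g': occ=1, LF[6]=C('g')+1=10+1=11
L[7]='e': occ=0, LF[7]=C('e')+0=3+0=3
L[8]='f': occ=2, LF[8]=C('f')+2=5+2=7
L[9]='f': occ=3, LF[9]=C('f')+3=5+3=8
L[10]='g': occ=2, LF[10]=C('g')+2=10+2=12
L[11]='e': occ=1, LF[11]=C('e')+1=3+1=4
L[12]='f': occ=4, LF[12]=C('f')+4=5+4=9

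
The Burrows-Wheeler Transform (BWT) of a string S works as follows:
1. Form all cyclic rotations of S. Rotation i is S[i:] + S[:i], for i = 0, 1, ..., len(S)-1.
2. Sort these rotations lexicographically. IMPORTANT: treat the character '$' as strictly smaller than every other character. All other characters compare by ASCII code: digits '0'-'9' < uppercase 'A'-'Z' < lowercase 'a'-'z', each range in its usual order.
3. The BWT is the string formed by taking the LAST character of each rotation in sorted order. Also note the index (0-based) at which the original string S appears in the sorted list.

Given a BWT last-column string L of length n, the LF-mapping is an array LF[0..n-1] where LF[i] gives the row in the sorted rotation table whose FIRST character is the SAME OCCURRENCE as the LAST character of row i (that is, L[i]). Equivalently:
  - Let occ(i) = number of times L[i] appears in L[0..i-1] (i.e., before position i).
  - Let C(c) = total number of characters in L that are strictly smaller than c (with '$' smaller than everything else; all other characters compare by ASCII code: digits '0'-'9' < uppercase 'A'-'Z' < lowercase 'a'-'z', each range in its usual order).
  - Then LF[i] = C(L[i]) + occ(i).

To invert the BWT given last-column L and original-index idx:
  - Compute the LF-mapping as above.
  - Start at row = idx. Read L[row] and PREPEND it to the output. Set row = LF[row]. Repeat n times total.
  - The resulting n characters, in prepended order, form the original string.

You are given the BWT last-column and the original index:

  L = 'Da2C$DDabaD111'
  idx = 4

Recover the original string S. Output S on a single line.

LF mapping: 6 10 4 5 0 7 8 11 13 12 9 1 2 3
Walk LF starting at row 4, prepending L[row]:
  step 1: row=4, L[4]='$', prepend. Next row=LF[4]=0
  step 2: row=0, L[0]='D', prepend. Next row=LF[0]=6
  step 3: row=6, L[6]='D', prepend. Next row=LF[6]=8
  step 4: row=8, L[8]='b', prepend. Next row=LF[8]=13
  step 5: row=13, L[13]='1', prepend. Next row=LF[13]=3
  step 6: row=3, L[3]='C', prepend. Next row=LF[3]=5
  step 7: row=5, L[5]='D', prepend. Next row=LF[5]=7
  step 8: row=7, L[7]='a', prepend. Next row=LF[7]=11
  step 9: row=11, L[11]='1', prepend. Next row=LF[11]=1
  step 10: row=1, L[1]='a', prepend. Next row=LF[1]=10
  step 11: row=10, L[10]='D', prepend. Next row=LF[10]=9
  step 12: row=9, L[9]='a', prepend. Next row=LF[9]=12
  step 13: row=12, L[12]='1', prepend. Next row=LF[12]=2
  step 14: row=2, L[2]='2', prepend. Next row=LF[2]=4
Reversed output: 21aDa1aDC1bDD$

Answer: 21aDa1aDC1bDD$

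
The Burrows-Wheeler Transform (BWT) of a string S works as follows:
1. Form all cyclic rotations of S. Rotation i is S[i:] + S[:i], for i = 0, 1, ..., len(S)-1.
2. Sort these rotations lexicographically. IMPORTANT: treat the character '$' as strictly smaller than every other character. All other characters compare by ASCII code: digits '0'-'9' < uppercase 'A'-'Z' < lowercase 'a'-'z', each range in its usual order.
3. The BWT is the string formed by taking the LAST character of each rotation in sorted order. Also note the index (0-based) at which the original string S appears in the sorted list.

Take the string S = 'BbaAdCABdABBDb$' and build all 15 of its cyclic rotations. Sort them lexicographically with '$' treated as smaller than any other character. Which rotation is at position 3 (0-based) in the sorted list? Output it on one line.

All 15 rotations (rotation i = S[i:]+S[:i]):
  rot[0] = BbaAdCABdABBDb$
  rot[1] = baAdCABdABBDb$B
  rot[2] = aAdCABdABBDb$Bb
  rot[3] = AdCABdABBDb$Bba
  rot[4] = dCABdABBDb$BbaA
  rot[5] = CABdABBDb$BbaAd
  rot[6] = ABdABBDb$BbaAdC
  rot[7] = BdABBDb$BbaAdCA
  rot[8] = dABBDb$BbaAdCAB
  rot[9] = ABBDb$BbaAdCABd
  rot[10] = BBDb$BbaAdCABdA
  rot[11] = BDb$BbaAdCABdAB
  rot[12] = Db$BbaAdCABdABB
  rot[13] = b$BbaAdCABdABBD
  rot[14] = $BbaAdCABdABBDb
Sorted (with $ < everything):
  sorted[0] = $BbaAdCABdABBDb
  sorted[1] = ABBDb$BbaAdCABd
  sorted[2] = ABdABBDb$BbaAdC
  sorted[3] = AdCABdABBDb$Bba
  sorted[4] = BBDb$BbaAdCABdA
  sorted[5] = BDb$BbaAdCABdAB
  sorted[6] = BbaAdCABdABBDb$
  sorted[7] = BdABBDb$BbaAdCA
  sorted[8] = CABdABBDb$BbaAd
  sorted[9] = Db$BbaAdCABdABB
  sorted[10] = aAdCABdABBDb$Bb
  sorted[11] = b$BbaAdCABdABBD
  sorted[12] = baAdCABdABBDb$B
  sorted[13] = dABBDb$BbaAdCAB
  sorted[14] = dCABdABBDb$BbaA
sorted[3] = AdCABdABBDb$Bba

Answer: AdCABdABBDb$Bba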